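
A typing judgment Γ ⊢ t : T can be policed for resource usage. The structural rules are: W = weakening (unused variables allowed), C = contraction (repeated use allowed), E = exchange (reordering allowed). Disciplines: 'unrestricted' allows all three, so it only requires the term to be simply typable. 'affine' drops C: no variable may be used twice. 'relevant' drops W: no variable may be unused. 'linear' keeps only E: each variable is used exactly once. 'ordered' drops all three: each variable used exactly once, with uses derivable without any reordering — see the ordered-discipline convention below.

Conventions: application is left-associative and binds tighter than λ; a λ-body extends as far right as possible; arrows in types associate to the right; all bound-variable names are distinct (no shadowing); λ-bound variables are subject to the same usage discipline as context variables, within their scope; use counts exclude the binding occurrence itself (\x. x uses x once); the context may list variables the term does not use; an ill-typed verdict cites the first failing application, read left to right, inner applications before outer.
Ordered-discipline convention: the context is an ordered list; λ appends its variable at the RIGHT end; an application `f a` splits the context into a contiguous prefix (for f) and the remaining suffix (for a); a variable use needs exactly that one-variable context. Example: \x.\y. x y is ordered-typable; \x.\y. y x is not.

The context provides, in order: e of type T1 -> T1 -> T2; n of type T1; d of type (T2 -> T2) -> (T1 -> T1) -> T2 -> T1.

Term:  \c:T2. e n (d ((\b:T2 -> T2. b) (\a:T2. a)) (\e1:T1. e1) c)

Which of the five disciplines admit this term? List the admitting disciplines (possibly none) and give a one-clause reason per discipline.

admitting disciplines: ordered, linear, affine, relevant, unrestricted
usage: e=1, n=1, d=1, c [bound]=1, b [bound]=1, a [bound]=1, e1 [bound]=1
use order (left to right): e, n, d, b, a, e1, c
typing: well-typed — term : T2 -> T2
ordered ✓ (single-use (e, n, d, c, b, a, e1), ordered derivation ok)
linear ✓ (exactly-once usage across e, n, d, c, b, a, e1)
affine ✓ (no duplicate uses among e, n, d, c, b, a, e1)
relevant ✓ (none of e, n, d, c, b, a, e1 goes unused)
unrestricted ✓ (simply typable at T2 -> T2; W, C, E all held)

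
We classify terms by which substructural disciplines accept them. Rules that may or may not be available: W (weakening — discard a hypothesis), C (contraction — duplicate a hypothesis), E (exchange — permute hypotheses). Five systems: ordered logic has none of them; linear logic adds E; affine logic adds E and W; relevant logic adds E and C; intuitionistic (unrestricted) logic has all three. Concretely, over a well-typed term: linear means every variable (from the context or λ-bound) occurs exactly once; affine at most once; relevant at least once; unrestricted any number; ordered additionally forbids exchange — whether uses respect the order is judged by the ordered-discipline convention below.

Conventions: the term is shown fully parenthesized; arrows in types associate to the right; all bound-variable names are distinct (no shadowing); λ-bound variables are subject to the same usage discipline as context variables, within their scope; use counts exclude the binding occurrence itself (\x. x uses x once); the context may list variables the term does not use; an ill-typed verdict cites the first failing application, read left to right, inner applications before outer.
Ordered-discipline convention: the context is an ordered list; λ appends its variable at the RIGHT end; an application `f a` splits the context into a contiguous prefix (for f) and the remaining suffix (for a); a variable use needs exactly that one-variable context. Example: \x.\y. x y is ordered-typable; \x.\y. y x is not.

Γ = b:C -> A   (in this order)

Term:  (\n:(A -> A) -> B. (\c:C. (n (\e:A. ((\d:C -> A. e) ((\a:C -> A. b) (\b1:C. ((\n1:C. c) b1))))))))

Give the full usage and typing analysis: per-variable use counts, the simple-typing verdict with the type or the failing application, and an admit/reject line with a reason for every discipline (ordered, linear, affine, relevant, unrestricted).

use counts: b: 1, n (λ-bound): 1, c (λ-bound): 1, e (λ-bound): 1, d (λ-bound): 0, a (λ-bound): 0, b1 (λ-bound): 1, n1 (λ-bound): 0
use order (left to right): n, e, b, c, b1
typing: ill-typed: an argument C -> C mismatches the expected C -> A
ordered: ✗ — not simply typable
linear: ✗ — fails simple typing
affine: ✗ — a type mismatch blocks all five
relevant: ✗ — the type mismatch rejects it
unrestricted: ✗ — not simply typable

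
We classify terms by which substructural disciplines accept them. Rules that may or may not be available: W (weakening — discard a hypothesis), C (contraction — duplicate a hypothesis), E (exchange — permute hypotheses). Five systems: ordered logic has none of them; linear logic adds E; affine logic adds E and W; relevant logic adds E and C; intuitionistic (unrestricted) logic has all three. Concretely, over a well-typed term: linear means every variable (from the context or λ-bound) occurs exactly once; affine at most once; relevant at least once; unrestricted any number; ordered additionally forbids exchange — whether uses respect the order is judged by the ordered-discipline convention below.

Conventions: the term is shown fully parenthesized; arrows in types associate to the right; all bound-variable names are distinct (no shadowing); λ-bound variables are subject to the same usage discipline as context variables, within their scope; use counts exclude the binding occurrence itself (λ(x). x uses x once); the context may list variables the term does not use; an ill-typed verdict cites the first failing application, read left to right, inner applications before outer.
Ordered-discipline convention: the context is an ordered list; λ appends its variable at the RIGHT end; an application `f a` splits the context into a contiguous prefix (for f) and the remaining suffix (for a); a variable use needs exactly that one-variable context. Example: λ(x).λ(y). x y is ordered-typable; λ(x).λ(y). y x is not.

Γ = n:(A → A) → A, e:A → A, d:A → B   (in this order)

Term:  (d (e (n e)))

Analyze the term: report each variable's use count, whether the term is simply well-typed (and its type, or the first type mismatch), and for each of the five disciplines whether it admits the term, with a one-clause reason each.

usage: n=1; e=2; d=1
uses in reading order: d, e, n, e
typing: ✓ — B
ordered ✗ (uses contraction: e ×2)
linear ✗ (uses contraction: e ×2)
affine ✗ (uses contraction: e ×2)
relevant ✓ (every one of n, e, d appears)
unrestricted ✓ (simply typable at B; W, C, E all held)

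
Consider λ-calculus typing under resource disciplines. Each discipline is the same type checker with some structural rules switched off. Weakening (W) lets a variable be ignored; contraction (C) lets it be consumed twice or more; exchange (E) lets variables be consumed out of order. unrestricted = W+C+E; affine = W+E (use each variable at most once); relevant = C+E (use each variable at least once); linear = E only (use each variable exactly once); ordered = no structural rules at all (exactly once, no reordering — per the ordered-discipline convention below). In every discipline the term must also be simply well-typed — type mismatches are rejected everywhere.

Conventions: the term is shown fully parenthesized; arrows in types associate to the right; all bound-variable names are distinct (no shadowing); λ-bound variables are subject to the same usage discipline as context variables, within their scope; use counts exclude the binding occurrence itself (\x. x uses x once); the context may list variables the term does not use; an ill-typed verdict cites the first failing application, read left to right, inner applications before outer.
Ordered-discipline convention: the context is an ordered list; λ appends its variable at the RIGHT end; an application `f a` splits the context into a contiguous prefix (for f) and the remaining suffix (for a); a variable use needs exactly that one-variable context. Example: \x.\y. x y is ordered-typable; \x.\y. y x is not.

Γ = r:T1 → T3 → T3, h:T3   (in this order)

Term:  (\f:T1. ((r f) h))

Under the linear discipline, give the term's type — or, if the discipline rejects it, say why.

term : T1 → T3
counts: r: 1×, h: 1×, f (λ-bound): 1×
uses in reading order: r, f, h
typing: the term checks, with type T1 → T3
summary: ordered ✗; linear ✓; affine ✓; relevant ✓; unrestricted ✓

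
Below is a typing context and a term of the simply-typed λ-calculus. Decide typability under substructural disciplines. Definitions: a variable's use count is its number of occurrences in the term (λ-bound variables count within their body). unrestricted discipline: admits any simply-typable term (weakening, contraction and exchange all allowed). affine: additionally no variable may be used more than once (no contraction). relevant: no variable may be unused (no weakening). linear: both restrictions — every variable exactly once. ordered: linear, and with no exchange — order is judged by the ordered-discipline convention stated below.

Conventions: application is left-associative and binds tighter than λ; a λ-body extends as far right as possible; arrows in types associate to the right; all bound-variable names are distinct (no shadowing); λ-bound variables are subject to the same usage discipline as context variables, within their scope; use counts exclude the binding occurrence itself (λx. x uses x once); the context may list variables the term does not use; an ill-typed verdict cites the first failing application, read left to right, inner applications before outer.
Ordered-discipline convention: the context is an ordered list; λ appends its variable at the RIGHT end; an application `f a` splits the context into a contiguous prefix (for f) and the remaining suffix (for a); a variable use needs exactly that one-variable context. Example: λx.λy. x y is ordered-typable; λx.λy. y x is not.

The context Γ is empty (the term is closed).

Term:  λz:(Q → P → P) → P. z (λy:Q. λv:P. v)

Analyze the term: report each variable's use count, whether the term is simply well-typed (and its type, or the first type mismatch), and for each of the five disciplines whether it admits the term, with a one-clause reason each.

use counts: z [bound]: 1; y [bound]: 0; v [bound]: 1
left-to-right use order: z, v
typing: ✓ — ((Q → P → P) → P) → P
ordered: ✗, y never used (weakening)
linear: ✗, y never used (weakening)
affine: ✓, no duplicate uses among z, y, v
relevant: ✗, y never used (weakening)
unrestricted: ✓, well-typed at ((Q → P → P) → P) → P; no restrictions here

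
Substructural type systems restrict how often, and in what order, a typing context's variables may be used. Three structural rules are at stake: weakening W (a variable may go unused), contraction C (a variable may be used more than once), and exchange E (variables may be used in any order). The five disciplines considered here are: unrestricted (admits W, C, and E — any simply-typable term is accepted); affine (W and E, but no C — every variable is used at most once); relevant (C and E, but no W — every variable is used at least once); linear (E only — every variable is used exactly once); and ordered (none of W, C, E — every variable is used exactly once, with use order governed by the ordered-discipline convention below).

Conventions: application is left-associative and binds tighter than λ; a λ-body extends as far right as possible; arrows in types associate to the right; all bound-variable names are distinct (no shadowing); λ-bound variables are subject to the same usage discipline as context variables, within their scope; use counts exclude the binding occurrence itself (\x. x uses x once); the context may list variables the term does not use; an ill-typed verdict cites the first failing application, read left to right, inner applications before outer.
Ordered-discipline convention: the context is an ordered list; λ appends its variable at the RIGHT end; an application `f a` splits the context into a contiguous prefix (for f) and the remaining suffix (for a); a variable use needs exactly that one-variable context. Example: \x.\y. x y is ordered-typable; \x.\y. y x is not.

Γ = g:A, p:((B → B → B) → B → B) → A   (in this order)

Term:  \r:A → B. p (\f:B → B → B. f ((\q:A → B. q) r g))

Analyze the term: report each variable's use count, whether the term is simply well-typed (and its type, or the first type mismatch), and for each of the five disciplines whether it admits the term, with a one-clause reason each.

use counts: g: 1×, p: 1×, r (bound): 1×, f (bound): 1×, q (bound): 1×
order of uses: p, f, q, r, g
typing: well-typed at (A → B) → A
ordered ✗ (use order p, f, q, r, g needs exchange)
linear ✓ (single use per variable (g, p, r, f, q))
affine ✓ (no duplicate uses among g, p, r, f, q)
relevant ✓ (g, p, r, f, q: all used, weakening unneeded)
unrestricted ✓ (typability at (A → B) → A is all that's needed)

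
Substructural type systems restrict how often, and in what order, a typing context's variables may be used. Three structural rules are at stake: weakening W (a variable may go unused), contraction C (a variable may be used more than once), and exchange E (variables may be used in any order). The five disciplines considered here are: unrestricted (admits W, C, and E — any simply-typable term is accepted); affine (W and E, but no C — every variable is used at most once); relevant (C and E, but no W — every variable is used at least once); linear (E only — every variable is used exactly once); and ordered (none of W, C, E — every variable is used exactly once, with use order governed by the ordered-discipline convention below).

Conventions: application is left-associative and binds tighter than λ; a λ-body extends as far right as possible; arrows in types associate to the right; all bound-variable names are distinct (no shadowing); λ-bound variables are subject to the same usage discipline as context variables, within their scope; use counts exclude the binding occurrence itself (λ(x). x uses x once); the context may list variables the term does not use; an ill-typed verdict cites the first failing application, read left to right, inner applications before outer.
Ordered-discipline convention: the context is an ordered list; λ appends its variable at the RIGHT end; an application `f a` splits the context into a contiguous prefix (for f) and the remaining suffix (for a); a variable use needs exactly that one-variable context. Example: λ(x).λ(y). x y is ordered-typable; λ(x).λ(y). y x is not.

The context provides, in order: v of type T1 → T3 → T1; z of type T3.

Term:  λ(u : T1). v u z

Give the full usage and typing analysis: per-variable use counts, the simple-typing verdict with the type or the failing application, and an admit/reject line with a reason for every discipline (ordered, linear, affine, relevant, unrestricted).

use counts: v: 1; z: 1; u [bound]: 1
left-to-right use order: v, u, z
typing: ✓ — T1 → T1
ordered: ✗ — no ordered split (uses run v, u, z)
linear: ✓ — exactly-once usage across v, z, u
affine: ✓ — no duplicate uses among v, z, u
relevant: ✓ — v, z, u: all used, weakening unneeded
unrestricted: ✓ — type-checks (T1 → T1) and nothing is barred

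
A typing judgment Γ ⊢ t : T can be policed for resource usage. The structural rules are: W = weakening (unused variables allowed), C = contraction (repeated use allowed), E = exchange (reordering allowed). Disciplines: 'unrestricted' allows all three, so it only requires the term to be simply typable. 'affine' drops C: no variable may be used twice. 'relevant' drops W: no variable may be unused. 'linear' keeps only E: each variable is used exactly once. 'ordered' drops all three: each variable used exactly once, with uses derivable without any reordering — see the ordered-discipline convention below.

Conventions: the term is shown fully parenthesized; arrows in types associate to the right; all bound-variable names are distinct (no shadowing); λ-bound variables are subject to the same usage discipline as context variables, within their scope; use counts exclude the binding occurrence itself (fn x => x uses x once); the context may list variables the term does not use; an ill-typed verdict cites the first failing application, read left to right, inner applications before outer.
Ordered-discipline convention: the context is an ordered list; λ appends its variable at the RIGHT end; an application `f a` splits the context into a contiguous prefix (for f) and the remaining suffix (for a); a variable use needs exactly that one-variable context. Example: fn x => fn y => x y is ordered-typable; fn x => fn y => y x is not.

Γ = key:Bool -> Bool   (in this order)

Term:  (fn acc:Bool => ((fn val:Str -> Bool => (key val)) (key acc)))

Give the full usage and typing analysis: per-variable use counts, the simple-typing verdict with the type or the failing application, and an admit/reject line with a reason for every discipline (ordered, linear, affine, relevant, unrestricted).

variable uses: key: 2; acc (λ-bound): 1; val (λ-bound): 1
left-to-right use order: key, val, key, acc
typing: ill-typed: a function awaiting Bool gets Str -> Bool
ordered: ✗ — a type mismatch blocks all five
linear: ✗ — the type mismatch rejects it
affine: ✗ — not simply typable
relevant: ✗ — fails simple typing
unrestricted: ✗ — a type mismatch blocks all five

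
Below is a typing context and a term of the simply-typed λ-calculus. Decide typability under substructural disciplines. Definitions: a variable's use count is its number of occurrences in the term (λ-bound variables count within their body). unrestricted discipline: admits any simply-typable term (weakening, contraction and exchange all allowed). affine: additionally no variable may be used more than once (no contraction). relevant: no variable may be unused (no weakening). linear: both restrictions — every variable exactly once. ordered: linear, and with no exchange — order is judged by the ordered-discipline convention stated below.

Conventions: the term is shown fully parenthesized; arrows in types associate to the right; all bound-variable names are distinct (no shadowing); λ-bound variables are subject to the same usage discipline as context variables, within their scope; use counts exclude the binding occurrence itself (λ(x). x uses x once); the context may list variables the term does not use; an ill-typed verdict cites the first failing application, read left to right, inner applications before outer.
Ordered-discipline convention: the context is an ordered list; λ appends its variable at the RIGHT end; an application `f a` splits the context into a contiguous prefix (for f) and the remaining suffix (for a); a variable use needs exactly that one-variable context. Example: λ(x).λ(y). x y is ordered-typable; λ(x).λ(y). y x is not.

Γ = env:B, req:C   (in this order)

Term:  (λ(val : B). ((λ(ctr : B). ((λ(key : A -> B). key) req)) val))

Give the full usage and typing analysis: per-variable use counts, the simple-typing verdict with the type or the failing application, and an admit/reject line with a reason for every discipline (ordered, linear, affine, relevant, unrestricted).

usage: env: 0×; req: 1×; val [bound]: 1×; ctr [bound]: 0×; key [bound]: 1×
left-to-right use order: key, req, val
typing: ill-typed: a function awaiting A -> B gets C
ordered ✗ (a type mismatch blocks all five)
linear ✗ (the type mismatch rejects it)
affine ✗ (not simply typable)
relevant ✗ (fails simple typing)
unrestricted ✗ (a type mismatch blocks all five)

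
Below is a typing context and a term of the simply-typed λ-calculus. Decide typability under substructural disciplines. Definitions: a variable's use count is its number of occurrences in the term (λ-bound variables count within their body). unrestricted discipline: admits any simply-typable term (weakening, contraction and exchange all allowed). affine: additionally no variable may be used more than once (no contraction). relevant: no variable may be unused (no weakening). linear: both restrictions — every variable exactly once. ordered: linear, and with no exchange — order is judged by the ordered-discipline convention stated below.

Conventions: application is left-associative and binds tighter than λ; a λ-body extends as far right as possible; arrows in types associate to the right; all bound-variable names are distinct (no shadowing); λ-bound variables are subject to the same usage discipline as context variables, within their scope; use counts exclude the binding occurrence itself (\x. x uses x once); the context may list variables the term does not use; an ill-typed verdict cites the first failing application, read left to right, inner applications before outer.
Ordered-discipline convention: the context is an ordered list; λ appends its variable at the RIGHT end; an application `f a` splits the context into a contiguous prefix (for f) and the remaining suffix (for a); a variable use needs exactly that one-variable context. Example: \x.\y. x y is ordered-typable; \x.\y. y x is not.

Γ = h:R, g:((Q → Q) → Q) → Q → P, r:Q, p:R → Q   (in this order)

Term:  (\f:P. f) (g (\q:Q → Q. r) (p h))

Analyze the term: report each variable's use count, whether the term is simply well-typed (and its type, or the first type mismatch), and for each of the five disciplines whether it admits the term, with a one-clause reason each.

use counts: h: 1; g: 1; r: 1; p: 1; f (bound): 1; q (bound): 0
uses in reading order: f, g, r, p, h
typing: well-typed — term : P
ordered ✗ (needs weakening: q unused)
linear ✗ (needs weakening: q unused)
affine ✓ (h, g, r, p, f, q: no repeats, contraction unneeded)
relevant ✗ (needs weakening: q unused)
unrestricted ✓ (simply typable at P; W, C, E all held)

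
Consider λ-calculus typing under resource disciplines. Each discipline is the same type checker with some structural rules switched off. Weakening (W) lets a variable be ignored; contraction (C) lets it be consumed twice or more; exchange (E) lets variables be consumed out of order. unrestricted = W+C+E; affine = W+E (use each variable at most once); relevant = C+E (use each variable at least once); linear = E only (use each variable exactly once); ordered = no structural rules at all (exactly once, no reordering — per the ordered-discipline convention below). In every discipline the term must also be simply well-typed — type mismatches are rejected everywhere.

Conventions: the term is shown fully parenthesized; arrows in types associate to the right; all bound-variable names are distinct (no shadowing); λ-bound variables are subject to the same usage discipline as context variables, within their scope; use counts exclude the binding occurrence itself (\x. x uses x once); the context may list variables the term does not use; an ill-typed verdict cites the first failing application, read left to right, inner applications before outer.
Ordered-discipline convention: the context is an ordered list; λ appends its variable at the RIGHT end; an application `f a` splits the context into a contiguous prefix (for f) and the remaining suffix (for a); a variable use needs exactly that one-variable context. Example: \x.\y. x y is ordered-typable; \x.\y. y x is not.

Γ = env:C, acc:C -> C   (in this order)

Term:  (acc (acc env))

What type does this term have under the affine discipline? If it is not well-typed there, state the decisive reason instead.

not well-typed under affine — repeated use of acc ×2
usage: env ×1, acc ×2
uses in reading order: acc, acc, env
typing: ✓ — C
summary: ordered ✗ · linear ✗ · affine ✗ · relevant ✓ · unrestricted ✓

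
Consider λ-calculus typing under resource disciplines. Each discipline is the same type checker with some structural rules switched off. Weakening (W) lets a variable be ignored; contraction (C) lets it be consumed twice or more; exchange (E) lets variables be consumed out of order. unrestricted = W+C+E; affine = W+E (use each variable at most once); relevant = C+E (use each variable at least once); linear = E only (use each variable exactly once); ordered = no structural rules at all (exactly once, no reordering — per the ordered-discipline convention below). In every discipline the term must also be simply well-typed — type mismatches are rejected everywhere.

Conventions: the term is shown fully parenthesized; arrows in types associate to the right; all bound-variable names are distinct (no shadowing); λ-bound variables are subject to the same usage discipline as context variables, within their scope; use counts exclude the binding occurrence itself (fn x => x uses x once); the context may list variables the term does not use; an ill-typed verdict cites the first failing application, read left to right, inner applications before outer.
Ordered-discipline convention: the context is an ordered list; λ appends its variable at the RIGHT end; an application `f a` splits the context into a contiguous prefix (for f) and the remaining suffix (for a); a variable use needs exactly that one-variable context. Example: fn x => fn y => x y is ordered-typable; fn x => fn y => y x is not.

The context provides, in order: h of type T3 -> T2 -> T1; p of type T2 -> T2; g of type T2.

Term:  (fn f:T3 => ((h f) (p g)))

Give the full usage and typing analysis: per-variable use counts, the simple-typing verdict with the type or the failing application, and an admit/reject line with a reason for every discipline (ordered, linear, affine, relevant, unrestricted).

counts: h=1, p=1, g=1, f (bound)=1
left-to-right use order: h, f, p, g
typing: the term checks, with type T3 -> T1
ordered: ✗ — no contiguous prefix/suffix split fits h, f, p, g
linear: ✓ — exactly-once usage across h, p, g, f
affine: ✓ — h, p, g, f: no repeats, contraction unneeded
relevant: ✓ — at least one use each (h, p, g, f)
unrestricted: ✓ — typability at T3 -> T1 is all that's needed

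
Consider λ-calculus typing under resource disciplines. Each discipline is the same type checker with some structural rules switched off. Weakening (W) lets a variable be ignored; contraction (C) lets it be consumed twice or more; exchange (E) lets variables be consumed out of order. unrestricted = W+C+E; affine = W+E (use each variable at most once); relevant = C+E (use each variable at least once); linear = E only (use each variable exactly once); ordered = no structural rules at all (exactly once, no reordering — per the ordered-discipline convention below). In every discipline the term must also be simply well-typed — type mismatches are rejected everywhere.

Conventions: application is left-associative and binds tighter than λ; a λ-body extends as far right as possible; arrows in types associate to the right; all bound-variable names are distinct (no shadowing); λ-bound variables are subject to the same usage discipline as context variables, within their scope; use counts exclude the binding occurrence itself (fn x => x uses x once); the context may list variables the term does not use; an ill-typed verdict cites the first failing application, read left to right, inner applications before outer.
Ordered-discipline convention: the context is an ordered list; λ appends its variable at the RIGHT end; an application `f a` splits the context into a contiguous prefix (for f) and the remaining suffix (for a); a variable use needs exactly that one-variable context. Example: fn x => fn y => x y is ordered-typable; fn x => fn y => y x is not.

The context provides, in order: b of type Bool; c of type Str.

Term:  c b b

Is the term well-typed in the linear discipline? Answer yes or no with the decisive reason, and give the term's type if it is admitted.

no — the type mismatch rejects it
variable uses: b: 2, c: 1
uses in reading order: c, b, b
typing: ill-typed: applying a non-function (Str)
all disciplines: ordered ✗ | linear ✗ | affine ✗ | relevant ✗ | unrestricted ✗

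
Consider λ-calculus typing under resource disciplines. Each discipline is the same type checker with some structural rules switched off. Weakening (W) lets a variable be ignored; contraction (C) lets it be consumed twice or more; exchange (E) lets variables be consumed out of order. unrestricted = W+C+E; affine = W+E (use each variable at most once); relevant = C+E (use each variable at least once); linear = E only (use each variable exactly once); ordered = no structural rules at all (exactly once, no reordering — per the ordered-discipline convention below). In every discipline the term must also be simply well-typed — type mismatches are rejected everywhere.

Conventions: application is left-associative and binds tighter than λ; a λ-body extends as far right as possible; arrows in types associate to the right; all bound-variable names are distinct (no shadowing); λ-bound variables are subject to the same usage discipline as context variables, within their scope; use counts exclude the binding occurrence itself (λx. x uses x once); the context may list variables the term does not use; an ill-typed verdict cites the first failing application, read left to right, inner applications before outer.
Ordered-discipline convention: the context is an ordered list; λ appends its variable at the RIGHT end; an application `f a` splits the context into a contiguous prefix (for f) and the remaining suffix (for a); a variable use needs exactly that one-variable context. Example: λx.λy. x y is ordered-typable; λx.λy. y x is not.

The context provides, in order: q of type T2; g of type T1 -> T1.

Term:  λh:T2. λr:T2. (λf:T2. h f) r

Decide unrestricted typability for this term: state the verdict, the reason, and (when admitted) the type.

no — a type mismatch blocks all five
use counts: q: 0×, g: 0×, h [bound]: 1×, r [bound]: 1×, f [bound]: 1×
order of uses: h, f, r
typing: ill-typed: applying a non-function (T2)
across the five disciplines: ordered ✗ · linear ✗ · affine ✗ · relevant ✗ · unrestricted ✗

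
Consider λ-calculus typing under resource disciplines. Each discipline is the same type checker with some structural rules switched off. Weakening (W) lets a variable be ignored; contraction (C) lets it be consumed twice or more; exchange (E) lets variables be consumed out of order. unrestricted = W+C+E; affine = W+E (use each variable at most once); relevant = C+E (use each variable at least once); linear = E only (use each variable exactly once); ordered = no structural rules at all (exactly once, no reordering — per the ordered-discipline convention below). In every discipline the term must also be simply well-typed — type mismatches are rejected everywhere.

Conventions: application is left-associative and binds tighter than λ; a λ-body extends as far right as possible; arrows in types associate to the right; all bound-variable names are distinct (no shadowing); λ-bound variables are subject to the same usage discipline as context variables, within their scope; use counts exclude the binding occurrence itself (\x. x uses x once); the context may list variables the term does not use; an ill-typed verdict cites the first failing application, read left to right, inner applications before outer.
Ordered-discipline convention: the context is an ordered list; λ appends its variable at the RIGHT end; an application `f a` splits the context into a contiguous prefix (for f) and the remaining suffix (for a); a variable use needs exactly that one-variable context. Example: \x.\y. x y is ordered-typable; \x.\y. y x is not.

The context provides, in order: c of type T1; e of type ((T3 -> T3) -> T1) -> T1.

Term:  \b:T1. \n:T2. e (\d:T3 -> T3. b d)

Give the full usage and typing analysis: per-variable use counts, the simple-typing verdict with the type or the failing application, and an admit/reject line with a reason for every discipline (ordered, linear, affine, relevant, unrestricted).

counts: c: 0; e: 1; b (λ-bound): 1; n (λ-bound): 0; d (λ-bound): 1
uses in reading order: e, b, d
typing: ill-typed: non-function type T1 applied to an argument
ordered ✗ (not simply typable)
linear ✗ (fails simple typing)
affine ✗ (a type mismatch blocks all five)
relevant ✗ (the type mismatch rejects it)
unrestricted ✗ (not simply typable)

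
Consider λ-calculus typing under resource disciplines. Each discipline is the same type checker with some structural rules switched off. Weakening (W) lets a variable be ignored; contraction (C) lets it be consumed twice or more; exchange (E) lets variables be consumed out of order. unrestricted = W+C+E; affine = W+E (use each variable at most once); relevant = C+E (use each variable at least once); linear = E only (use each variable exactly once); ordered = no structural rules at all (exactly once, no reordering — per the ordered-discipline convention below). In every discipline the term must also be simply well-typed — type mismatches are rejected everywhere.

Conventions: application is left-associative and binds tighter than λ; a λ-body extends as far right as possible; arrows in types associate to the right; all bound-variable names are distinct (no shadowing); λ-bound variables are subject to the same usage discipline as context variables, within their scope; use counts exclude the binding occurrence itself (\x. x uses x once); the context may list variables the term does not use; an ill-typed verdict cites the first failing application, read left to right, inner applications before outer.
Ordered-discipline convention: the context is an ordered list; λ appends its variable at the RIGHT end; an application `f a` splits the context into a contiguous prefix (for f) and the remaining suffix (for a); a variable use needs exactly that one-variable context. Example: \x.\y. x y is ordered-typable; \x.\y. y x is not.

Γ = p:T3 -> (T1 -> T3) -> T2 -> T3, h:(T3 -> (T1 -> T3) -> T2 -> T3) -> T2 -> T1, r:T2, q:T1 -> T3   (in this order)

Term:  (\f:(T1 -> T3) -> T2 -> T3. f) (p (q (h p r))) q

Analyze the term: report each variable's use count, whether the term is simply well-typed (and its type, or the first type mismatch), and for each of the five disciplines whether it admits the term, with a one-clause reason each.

use counts: p=2, h=1, r=1, q=2, f [bound]=1
order of uses: f, p, q, h, p, r, q
typing: the term checks, with type T2 -> T3
ordered ✗ (p ×2, q ×2 used more than once (contraction))
linear ✗ (p ×2, q ×2 used more than once (contraction))
affine ✗ (p ×2, q ×2 used more than once (contraction))
relevant ✓ (none of p, h, r, q, f goes unused)
unrestricted ✓ (typability at T2 -> T3 is all that's needed)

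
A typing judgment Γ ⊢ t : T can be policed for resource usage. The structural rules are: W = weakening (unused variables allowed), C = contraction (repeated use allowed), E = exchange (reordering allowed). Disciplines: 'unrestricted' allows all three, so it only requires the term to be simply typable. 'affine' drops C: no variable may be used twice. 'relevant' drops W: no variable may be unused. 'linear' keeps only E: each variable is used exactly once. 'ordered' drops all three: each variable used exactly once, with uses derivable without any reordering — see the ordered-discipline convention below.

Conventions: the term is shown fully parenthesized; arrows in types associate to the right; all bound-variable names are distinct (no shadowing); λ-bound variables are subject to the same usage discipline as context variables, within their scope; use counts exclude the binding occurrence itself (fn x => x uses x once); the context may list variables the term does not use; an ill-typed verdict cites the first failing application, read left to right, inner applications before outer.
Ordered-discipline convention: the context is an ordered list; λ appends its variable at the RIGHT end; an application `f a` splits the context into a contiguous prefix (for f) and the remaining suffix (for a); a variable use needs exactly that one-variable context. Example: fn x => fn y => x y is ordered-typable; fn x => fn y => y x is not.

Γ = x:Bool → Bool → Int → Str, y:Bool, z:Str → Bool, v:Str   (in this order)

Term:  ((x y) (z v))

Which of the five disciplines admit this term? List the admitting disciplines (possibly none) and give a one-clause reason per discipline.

admitted by: ordered, linear, affine, relevant, unrestricted
usage: x: 1, y: 1, z: 1, v: 1
left-to-right use order: x, y, z, v
typing: the term checks, with type Int → Str
ordered ✓ (single-use (x, y, z, v), ordered derivation ok)
linear ✓ (x, y, z, v: one use apiece)
affine ✓ (x, y, z, v: no repeats, contraction unneeded)
relevant ✓ (none of x, y, z, v goes unused)
unrestricted ✓ (simply typable at Int → Str; W, C, E all held)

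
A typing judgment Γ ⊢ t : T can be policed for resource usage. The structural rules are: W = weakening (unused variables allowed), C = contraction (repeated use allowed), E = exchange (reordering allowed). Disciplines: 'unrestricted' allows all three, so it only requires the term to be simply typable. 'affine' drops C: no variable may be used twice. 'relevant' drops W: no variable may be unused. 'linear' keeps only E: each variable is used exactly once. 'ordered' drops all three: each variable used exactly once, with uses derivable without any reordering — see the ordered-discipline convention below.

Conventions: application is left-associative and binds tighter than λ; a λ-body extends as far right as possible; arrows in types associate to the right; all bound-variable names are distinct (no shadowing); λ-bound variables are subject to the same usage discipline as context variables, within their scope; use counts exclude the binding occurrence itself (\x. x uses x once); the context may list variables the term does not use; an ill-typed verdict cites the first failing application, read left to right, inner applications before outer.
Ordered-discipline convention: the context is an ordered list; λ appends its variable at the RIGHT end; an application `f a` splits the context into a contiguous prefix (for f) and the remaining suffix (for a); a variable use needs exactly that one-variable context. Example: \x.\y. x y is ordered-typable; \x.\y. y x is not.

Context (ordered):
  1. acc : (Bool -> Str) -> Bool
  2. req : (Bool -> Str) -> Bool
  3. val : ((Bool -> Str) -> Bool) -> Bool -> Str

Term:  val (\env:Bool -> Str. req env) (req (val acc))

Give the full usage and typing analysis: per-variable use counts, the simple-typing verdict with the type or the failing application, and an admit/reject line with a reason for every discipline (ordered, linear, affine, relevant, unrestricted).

use counts: acc=1; req=2; val=2; env (bound)=1
uses in reading order: val, req, env, req, val, acc
typing: ✓ — Str
ordered: ✗ — repeated use of req ×2, val ×2
linear: ✗ — repeated use of req ×2, val ×2
affine: ✗ — repeated use of req ×2, val ×2
relevant: ✓ — at least one use each (acc, req, val, env)
unrestricted: ✓ — type-checks (Str) and nothing is barred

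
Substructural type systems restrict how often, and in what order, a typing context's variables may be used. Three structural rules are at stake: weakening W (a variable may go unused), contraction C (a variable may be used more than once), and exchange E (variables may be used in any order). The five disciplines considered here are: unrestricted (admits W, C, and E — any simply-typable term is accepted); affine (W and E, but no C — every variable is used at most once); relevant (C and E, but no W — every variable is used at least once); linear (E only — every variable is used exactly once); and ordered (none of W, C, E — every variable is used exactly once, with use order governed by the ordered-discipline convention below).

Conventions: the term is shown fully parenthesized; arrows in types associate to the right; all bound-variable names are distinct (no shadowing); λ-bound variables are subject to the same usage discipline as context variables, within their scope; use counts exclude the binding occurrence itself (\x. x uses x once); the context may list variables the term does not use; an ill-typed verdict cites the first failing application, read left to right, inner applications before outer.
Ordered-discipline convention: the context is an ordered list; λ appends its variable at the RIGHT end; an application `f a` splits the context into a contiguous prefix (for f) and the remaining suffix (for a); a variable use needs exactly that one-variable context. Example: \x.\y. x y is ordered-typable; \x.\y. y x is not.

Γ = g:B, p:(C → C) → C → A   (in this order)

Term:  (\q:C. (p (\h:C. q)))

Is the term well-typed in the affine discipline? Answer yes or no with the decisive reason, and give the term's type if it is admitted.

yes — g, p, q, h: no repeats, contraction unneeded; term : C → C → A
usage: g: 0×, p: 1×, q [bound]: 1×, h [bound]: 0×
left-to-right use order: p, q
typing: well-typed — term : C → C → A
across the five disciplines: ordered ✗ | linear ✗ | affine ✓ | relevant ✗ | unrestricted ✓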